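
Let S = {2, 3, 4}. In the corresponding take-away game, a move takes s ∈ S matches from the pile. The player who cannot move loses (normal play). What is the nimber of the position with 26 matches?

G(0) = 0
G(1) = mex{} = 0
G(2) = mex{0} = 1
G(3) = mex{0,0} = 1
G(4) = mex{1,0,0} = 2
G(5) = mex{1,1,0} = 2
G(6) = mex{2,1,1} = 0
G(7) = mex{2,2,1} = 0
G(8) = mex{0,2,2} = 1
G(9) = mex{0,0,2} = 1
G(10) = mex{1,0,0} = 2
G(11) = mex{1,1,0} = 2
G(12) = mex{2,1,1} = 0
G(13) = mex{2,2,1} = 0
G(14) = mex{0,2,2} = 1
G(15) = mex{0,0,2} = 1
G(16) = mex{1,0,0} = 2
G(17) = mex{1,1,0} = 2
G(18) = mex{2,1,1} = 0
G(19) = mex{2,2,1} = 0
G(20) = mex{0,2,2} = 1
G(21) = mex{0,0,2} = 1
G(22) = mex{1,0,0} = 2
G(23) = mex{1,1,0} = 2
G(24) = mex{2,1,1} = 0
G(25) = mex{2,2,1} = 0
G(26) = mex{0,2,2} = 1

1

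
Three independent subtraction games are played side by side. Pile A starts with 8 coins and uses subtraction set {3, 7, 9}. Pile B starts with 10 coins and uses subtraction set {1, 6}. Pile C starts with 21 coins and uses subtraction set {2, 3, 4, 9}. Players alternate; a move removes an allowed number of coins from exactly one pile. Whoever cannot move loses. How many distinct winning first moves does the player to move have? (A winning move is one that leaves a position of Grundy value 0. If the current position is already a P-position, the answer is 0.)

Pile A, S = {3, 7, 9}:
G(0) = 0
G(1) = mex{} = 0
G(2) = mex{} = 0
G(3) = mex{0} = 1
G(4) = mex{0} = 1
G(5) = mex{0} = 1
G(6) = mex{1} = 0
G(7) = mex{1,0} = 2
G(8) = mex{1,0} = 2
G_A(8) = 2.
Pile B, S = {1, 6}:
n :  0  1  2  3  4  5  6  7  8  9 10
G :  0  1  0  1  0  1  2  0  1  0  1
G_B(10) = 1.
Pile C, S = {2, 3, 4, 9}:
G(0) = 0
G(1) = mex{} = 0
G(2) = mex{0} = 1
G(3) = mex{0,0} = 1
G(4) = mex{1,0,0} = 2
G(5) = mex{1,1,0} = 2
G(6) = mex{2,1,1} = 0
G(7) = mex{2,2,1} = 0
G(8) = mex{0,2,2} = 1
G(9) = mex{0,0,2,0} = 1
G(10) = mex{1,0,0,0} = 2
G(11) = mex{1,1,0,1} = 2
G(12) = mex{2,1,1,1} = 0
G(13) = mex{2,2,1,2} = 0
G(14) = mex{0,2,2,2} = 1
G(15) = mex{0,0,2,0} = 1
G(16) = mex{1,0,0,0} = 2
G(17) = mex{1,1,0,1} = 2
G(18) = mex{2,1,1,1} = 0
G(19) = mex{2,2,1,2} = 0
G(20) = mex{0,2,2,2} = 1
G(21) = mex{0,0,2,0} = 1
G_C(21) = 1.
Combined Grundy value = 2 ⊕ 1 ⊕ 1 = 2.
A winning move leaves total XOR = 0, i.e. changes one component's Grundy value g to g ⊕ X where X is the current total.
Pile A: need g' = 2⊕2 = 0. Options: 8−3→G=1, 8−7→G=0. Hits: 1.
Pile B: need g' = 1⊕2 = 3. Options: 10−1→G=0, 10−6→G=0. Hits: 0.
Pile C: need g' = 1⊕2 = 3. Options: 21−2→G=0, 21−3→G=0, 21−4→G=2, 21−9→G=0. Hits: 0.

1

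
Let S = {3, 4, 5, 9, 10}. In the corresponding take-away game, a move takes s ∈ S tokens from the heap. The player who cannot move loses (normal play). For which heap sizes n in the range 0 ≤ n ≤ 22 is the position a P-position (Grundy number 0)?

0, 1, 2, 8, 14, 15, 16, 22

n :  0  1  2  3  4  5  6  7  8  9 10 11 12 13 14 15 16 17 18 19 20 21 22
G :  0  0  0  1  1  1  2  2  0  3  3  1  4  2  0  0  0  1  1  1  2  2  0
P-positions are exactly the n with G(n) = 0.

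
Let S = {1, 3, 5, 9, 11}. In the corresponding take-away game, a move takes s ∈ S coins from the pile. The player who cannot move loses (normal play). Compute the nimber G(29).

n :  0  1  2  3  4  5  6  7  8  9 10 11 12 13 14 15 16 17 18 19 20 21 22 23 24 25 26 27 28 29
G :  0  1  0  1  0  1  0  1  0  1  0  1  0  1  0  1  0  1  0  1  0  1  0  1  0  1  0  1  0  1

1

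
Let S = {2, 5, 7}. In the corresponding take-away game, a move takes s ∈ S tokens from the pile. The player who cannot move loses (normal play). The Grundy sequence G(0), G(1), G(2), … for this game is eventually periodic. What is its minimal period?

n :  0  1  2  3  4  5  6  7  8  9 10 11 12 13 14 15 16 17 18 19 20 21 22 23 24 25 26 27 28 29 30 31 32 33 34 35 36 37 38 39 40 41 42 43 44 45
G :  0  0  1  1  0  2  1  3  2  2  0  3  1  0  0  1  1  2  2  3  3  2  0  0  1  1  0  2  1  3  2  2  0  3  1  0  0  1  1  2  2  3  3  2  0  0
G(n+22) = G(n) holds for n = 0,…,6 (a full window of length max(S) = 7), so the sequence is purely periodic with period 22.

22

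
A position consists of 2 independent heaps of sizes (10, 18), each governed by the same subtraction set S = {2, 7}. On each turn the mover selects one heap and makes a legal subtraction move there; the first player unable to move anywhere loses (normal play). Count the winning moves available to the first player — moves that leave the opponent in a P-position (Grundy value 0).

All heaps use S = {2, 7}:
G(0) = 0
G(1) = mex{} = 0
G(2) = mex{0} = 1
G(3) = mex{0} = 1
G(4) = mex{1} = 0
G(5) = mex{1} = 0
G(6) = mex{0} = 1
G(7) = mex{0,0} = 1
G(8) = mex{1,0} = 2
G(9) = mex{1,1} = 0
G(10) = mex{2,1} = 0
G(11) = mex{0,0} = 1
G(12) = mex{0,0} = 1
G(13) = mex{1,1} = 0
G(14) = mex{1,1} = 0
G(15) = mex{0,2} = 1
G(16) = mex{0,0} = 1
G(17) = mex{1,0} = 2
G(18) = mex{1,1} = 0
Heap A: G(10) = 0.
Heap B: G(18) = 0.
Combined Grundy value = 0 ⊕ 0 = 0.
A winning move leaves total XOR = 0, i.e. changes one component's Grundy value g to g ⊕ X where X is the current total.
Heap A: target g' = 0⊕0 = 0, but every legal move changes the Grundy value (mex property), so 0 moves.
Heap B: target g' = 0⊕0 = 0, but every legal move changes the Grundy value (mex property), so 0 moves.

0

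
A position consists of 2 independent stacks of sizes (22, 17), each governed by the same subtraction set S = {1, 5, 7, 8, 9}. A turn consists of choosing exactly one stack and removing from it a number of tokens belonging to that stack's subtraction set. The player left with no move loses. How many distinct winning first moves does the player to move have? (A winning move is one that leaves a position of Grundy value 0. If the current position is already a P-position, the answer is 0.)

3

All stacks use S = {1, 5, 7, 8, 9}:
G(0) = 0
G(1) = mex{0} = 1
G(2) = mex{1} = 0
G(3) = mex{0} = 1
G(4) = mex{1} = 0
G(5) = mex{0,0} = 1
G(6) = mex{1,1} = 0
G(7) = mex{0,0,0} = 1
G(8) = mex{1,1,1,0} = 2
G(9) = mex{2,0,0,1,0} = 3
G(10) = mex{3,1,1,0,1} = 2
G(11) = mex{2,0,0,1,0} = 3
G(12) = mex{3,1,1,0,1} = 2
G(13) = mex{2,2,0,1,0} = 3
G(14) = mex{3,3,1,0,1} = 2
G(15) = mex{2,2,2,1,0} = 3
G(16) = mex{3,3,3,2,1} = 0
G(17) = mex{0,2,2,3,2} = 1
G(18) = mex{1,3,3,2,3} = 0
G(19) = mex{0,2,2,3,2} = 1
G(20) = mex{1,3,3,2,3} = 0
G(21) = mex{0,0,2,3,2} = 1
G(22) = mex{1,1,3,2,3} = 0
Stack A: G(22) = 0.
Stack B: G(17) = 1.
Combined Grundy value = 0 ⊕ 1 = 1.
A winning move leaves total XOR = 0, i.e. changes one component's Grundy value g to g ⊕ X where X is the current total.
Stack A: need g' = 0⊕1 = 1. Options: 22−1→G=1, 22−5→G=1, 22−7→G=3, 22−8→G=2, 22−9→G=3. Hits: 2.
Stack B: need g' = 1⊕1 = 0. Options: 17−1→G=0, 17−5→G=2, 17−7→G=2, 17−8→G=3, 17−9→G=2. Hits: 1.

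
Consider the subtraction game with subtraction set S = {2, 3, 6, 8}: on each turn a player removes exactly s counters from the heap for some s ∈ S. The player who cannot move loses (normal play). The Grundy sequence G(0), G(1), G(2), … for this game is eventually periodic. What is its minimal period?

G(0) = 0
G(1) = mex{} = 0
G(2) = mex{0} = 1
G(3) = mex{0,0} = 1
G(4) = mex{1,0} = 2
G(5) = mex{1,1} = 0
G(6) = mex{2,1,0} = 3
G(7) = mex{0,2,0} = 1
G(8) = mex{3,0,1,0} = 2
G(9) = mex{1,3,1,0} = 2
G(10) = mex{2,1,2,1} = 0
G(11) = mex{2,2,0,1} = 3
G(12) = mex{0,2,3,2} = 1
G(13) = mex{3,0,1,0} = 2
G(14) = mex{1,3,2,3} = 0
G(15) = mex{2,1,2,1} = 0
G(16) = mex{0,2,0,2} = 1
G(17) = mex{0,0,3,2} = 1
G(18) = mex{1,0,1,0} = 2
G(19) = mex{1,1,2,3} = 0
G(20) = mex{2,1,0,1} = 3
G(21) = mex{0,2,0,2} = 1
G(22) = mex{3,0,1,0} = 2
G(23) = mex{1,3,1,0} = 2
G(24) = mex{2,1,2,1} = 0
G(25) = mex{2,2,0,1} = 3
G(26) = mex{0,2,3,2} = 1
G(27) = mex{3,0,1,0} = 2
G(28) = mex{1,3,2,3} = 0
G(29) = mex{2,1,2,1} = 0
G(n+14) = G(n) holds for n = 0,…,7 (a full window of length max(S) = 8), so the sequence is purely periodic with period 14.

14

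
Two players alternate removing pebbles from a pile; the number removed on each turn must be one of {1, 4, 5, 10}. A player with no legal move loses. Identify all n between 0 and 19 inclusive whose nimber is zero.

n :  0  1  2  3  4  5  6  7  8  9 10 11 12 13 14 15 16 17 18 19
G :  0  1  0  1  2  3  2  3  0  1  4  0  1  2  0  1  3  0  1  2
P-positions are exactly the n with G(n) = 0.

0, 2, 8, 11, 14, 17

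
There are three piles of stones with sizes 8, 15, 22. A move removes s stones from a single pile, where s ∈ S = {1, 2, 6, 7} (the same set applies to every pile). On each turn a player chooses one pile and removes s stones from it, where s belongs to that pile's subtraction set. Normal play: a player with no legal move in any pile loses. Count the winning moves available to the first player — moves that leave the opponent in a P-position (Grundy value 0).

All piles use S = {1, 2, 6, 7}:
n :  0  1  2  3  4  5  6  7  8  9 10 11 12 13 14 15 16 17 18 19 20 21 22
G :  0  1  2  0  1  2  3  4  0  1  2  0  1  2  3  4  0  1  2  0  1  2  3
Pile A: G(8) = 0.
Pile B: G(15) = 4.
Pile C: G(22) = 3.
Combined Grundy value = 0 ⊕ 4 ⊕ 3 = 7.
A winning move leaves total XOR = 0, i.e. changes one component's Grundy value g to g ⊕ X where X is the current total.
Pile A: need g' = 0⊕7 = 7. Options: 8−1→G=4, 8−2→G=3, 8−6→G=2, 8−7→G=1. Hits: 0.
Pile B: need g' = 4⊕7 = 3. Options: 15−1→G=3, 15−2→G=2, 15−6→G=1, 15−7→G=0. Hits: 1.
Pile C: need g' = 3⊕7 = 4. Options: 22−1→G=2, 22−2→G=1, 22−6→G=0, 22−7→G=4. Hits: 1.

2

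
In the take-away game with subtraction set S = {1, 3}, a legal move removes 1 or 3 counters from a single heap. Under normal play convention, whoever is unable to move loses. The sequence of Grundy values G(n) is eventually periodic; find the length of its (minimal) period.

G(0) = 0
G(1) = mex{0} = 1
G(2) = mex{1} = 0
G(3) = mex{0,0} = 1
G(4) = mex{1,1} = 0
G(5) = mex{0,0} = 1
G(6) = mex{1,1} = 0
G(7) = mex{0,0} = 1
G(8) = mex{1,1} = 0
G(9) = mex{0,0} = 1
G(10) = mex{1,1} = 0
G(11) = mex{0,0} = 1
G(12) = mex{1,1} = 0
G(13) = mex{0,0} = 1
G(14) = mex{1,1} = 0
G(n+2) = G(n) holds for n = 0,…,2 (a full window of length max(S) = 3), so the sequence is purely periodic with period 2.

2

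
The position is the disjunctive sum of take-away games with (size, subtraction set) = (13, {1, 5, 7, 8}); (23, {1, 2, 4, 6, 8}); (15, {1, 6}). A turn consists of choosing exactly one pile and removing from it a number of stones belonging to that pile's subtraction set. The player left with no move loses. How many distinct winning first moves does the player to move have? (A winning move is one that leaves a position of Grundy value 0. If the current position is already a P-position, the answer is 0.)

3

Pile A, S = {1, 5, 7, 8}:
G(0) = 0
G(1) = mex{0} = 1
G(2) = mex{1} = 0
G(3) = mex{0} = 1
G(4) = mex{1} = 0
G(5) = mex{0,0} = 1
G(6) = mex{1,1} = 0
G(7) = mex{0,0,0} = 1
G(8) = mex{1,1,1,0} = 2
G(9) = mex{2,0,0,1} = 3
G(10) = mex{3,1,1,0} = 2
G(11) = mex{2,0,0,1} = 3
G(12) = mex{3,1,1,0} = 2
G(13) = mex{2,2,0,1} = 3
G_A(13) = 3.
Pile B, S = {1, 2, 4, 6, 8}:
G(0) = 0
G(1) = mex{0} = 1
G(2) = mex{1,0} = 2
G(3) = mex{2,1} = 0
G(4) = mex{0,2,0} = 1
G(5) = mex{1,0,1} = 2
G(6) = mex{2,1,2,0} = 3
G(7) = mex{3,2,0,1} = 4
G(8) = mex{4,3,1,2,0} = 5
G(9) = mex{5,4,2,0,1} = 3
G(10) = mex{3,5,3,1,2} = 0
G(11) = mex{0,3,4,2,0} = 1
G(12) = mex{1,0,5,3,1} = 2
G(13) = mex{2,1,3,4,2} = 0
G(14) = mex{0,2,0,5,3} = 1
G(15) = mex{1,0,1,3,4} = 2
G(16) = mex{2,1,2,0,5} = 3
G(17) = mex{3,2,0,1,3} = 4
G(18) = mex{4,3,1,2,0} = 5
G(19) = mex{5,4,2,0,1} = 3
G(20) = mex{3,5,3,1,2} = 0
G(21) = mex{0,3,4,2,0} = 1
G(22) = mex{1,0,5,3,1} = 2
G(23) = mex{2,1,3,4,2} = 0
G_B(23) = 0.
Pile C, S = {1, 6}:
n :  0  1  2  3  4  5  6  7  8  9 10 11 12 13 14 15
G :  0  1  0  1  0  1  2  0  1  0  1  0  1  2  0  1
G_C(15) = 1.
Combined Grundy value = 3 ⊕ 0 ⊕ 1 = 2.
A winning move leaves total XOR = 0, i.e. changes one component's Grundy value g to g ⊕ X where X is the current total.
Pile A: need g' = 3⊕2 = 1. Options: 13−1→G=2, 13−5→G=2, 13−7→G=0, 13−8→G=1. Hits: 1.
Pile B: need g' = 0⊕2 = 2. Options: 23−1→G=2, 23−2→G=1, 23−4→G=3, 23−6→G=4, 23−8→G=2. Hits: 2.
Pile C: need g' = 1⊕2 = 3. Options: 15−1→G=0, 15−6→G=0. Hits: 0.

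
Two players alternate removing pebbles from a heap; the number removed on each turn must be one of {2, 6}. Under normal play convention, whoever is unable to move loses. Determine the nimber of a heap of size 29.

G(0) = 0
G(1) = mex{} = 0
G(2) = mex{0} = 1
G(3) = mex{0} = 1
G(4) = mex{1} = 0
G(5) = mex{1} = 0
G(6) = mex{0,0} = 1
G(7) = mex{0,0} = 1
G(8) = mex{1,1} = 0
G(9) = mex{1,1} = 0
G(10) = mex{0,0} = 1
G(11) = mex{0,0} = 1
G(12) = mex{1,1} = 0
G(13) = mex{1,1} = 0
G(14) = mex{0,0} = 1
G(15) = mex{0,0} = 1
G(16) = mex{1,1} = 0
G(17) = mex{1,1} = 0
G(18) = mex{0,0} = 1
G(19) = mex{0,0} = 1
G(20) = mex{1,1} = 0
G(21) = mex{1,1} = 0
G(22) = mex{0,0} = 1
G(23) = mex{0,0} = 1
G(24) = mex{1,1} = 0
G(25) = mex{1,1} = 0
G(26) = mex{0,0} = 1
G(27) = mex{0,0} = 1
G(28) = mex{1,1} = 0
G(29) = mex{1,1} = 0

0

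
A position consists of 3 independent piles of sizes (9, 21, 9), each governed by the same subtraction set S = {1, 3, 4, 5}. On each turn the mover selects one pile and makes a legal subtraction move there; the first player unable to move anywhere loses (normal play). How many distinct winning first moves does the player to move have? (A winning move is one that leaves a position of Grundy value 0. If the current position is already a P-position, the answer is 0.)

All piles use S = {1, 3, 4, 5}:
n :  0  1  2  3  4  5  6  7  8  9 10 11 12 13 14 15 16 17 18 19 20 21
G :  0  1  0  1  2  3  2  3  0  1  0  1  2  3  2  3  0  1  0  1  2  3
Pile A: G(9) = 1.
Pile B: G(21) = 3.
Pile C: G(9) = 1.
Combined Grundy value = 1 ⊕ 3 ⊕ 1 = 3.
A winning move leaves total XOR = 0, i.e. changes one component's Grundy value g to g ⊕ X where X is the current total.
Pile A: need g' = 1⊕3 = 2. Options: 9−1→G=0, 9−3→G=2, 9−4→G=3, 9−5→G=2. Hits: 2.
Pile B: need g' = 3⊕3 = 0. Options: 21−1→G=2, 21−3→G=0, 21−4→G=1, 21−5→G=0. Hits: 2.
Pile C: need g' = 1⊕3 = 2. Options: 9−1→G=0, 9−3→G=2, 9−4→G=3, 9−5→G=2. Hits: 2.

6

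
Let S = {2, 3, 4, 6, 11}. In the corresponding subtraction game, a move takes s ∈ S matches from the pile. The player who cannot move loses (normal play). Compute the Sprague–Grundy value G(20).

2

n :  0  1  2  3  4  5  6  7  8  9 10 11 12 13 14 15 16 17 18 19 20
G :  0  0  1  1  2  2  3  3  0  0  1  1  2  2  3  3  0  0  1  1  2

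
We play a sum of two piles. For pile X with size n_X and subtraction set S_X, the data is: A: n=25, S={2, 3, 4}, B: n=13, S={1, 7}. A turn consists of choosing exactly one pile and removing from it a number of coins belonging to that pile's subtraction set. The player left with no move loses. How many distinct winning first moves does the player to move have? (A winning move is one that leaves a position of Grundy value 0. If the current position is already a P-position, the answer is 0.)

3

Pile A, S = {2, 3, 4}:
n :  0  1  2  3  4  5  6  7  8  9 10 11 12 13 14 15 16 17 18 19 20 21 22 23 24 25
G :  0  0  1  1  2  2  0  0  1  1  2  2  0  0  1  1  2  2  0  0  1  1  2  2  0  0
G_A(25) = 0.
Pile B, S = {1, 7}:
G(0) = 0
G(1) = mex{0} = 1
G(2) = mex{1} = 0
G(3) = mex{0} = 1
G(4) = mex{1} = 0
G(5) = mex{0} = 1
G(6) = mex{1} = 0
G(7) = mex{0,0} = 1
G(8) = mex{1,1} = 0
G(9) = mex{0,0} = 1
G(10) = mex{1,1} = 0
G(11) = mex{0,0} = 1
G(12) = mex{1,1} = 0
G(13) = mex{0,0} = 1
G_B(13) = 1.
Combined Grundy value = 0 ⊕ 1 = 1.
A winning move leaves total XOR = 0, i.e. changes one component's Grundy value g to g ⊕ X where X is the current total.
Pile A: need g' = 0⊕1 = 1. Options: 25−2→G=2, 25−3→G=2, 25−4→G=1. Hits: 1.
Pile B: need g' = 1⊕1 = 0. Options: 13−1→G=0, 13−7→G=0. Hits: 2.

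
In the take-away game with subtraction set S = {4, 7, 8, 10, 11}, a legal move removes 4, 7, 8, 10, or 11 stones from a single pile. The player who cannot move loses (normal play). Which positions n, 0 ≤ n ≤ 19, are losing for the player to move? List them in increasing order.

G(0) = 0
G(1) = mex{} = 0
G(2) = mex{} = 0
G(3) = mex{} = 0
G(4) = mex{0} = 1
G(5) = mex{0} = 1
G(6) = mex{0} = 1
G(7) = mex{0,0} = 1
G(8) = mex{1,0,0} = 2
G(9) = mex{1,0,0} = 2
G(10) = mex{1,0,0,0} = 2
G(11) = mex{1,1,0,0,0} = 2
G(12) = mex{2,1,1,0,0} = 3
G(13) = mex{2,1,1,0,0} = 3
G(14) = mex{2,1,1,1,0} = 3
G(15) = mex{2,2,1,1,1} = 0
G(16) = mex{3,2,2,1,1} = 0
G(17) = mex{3,2,2,1,1} = 0
G(18) = mex{3,2,2,2,1} = 0
G(19) = mex{0,3,2,2,2} = 1
P-positions are exactly the n with G(n) = 0.

0, 1, 2, 3, 15, 16, 17, 18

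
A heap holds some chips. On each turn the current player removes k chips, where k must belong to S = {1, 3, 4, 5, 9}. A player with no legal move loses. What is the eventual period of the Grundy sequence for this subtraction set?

8

G(0) = 0
G(1) = mex{0} = 1
G(2) = mex{1} = 0
G(3) = mex{0,0} = 1
G(4) = mex{1,1,0} = 2
G(5) = mex{2,0,1,0} = 3
G(6) = mex{3,1,0,1} = 2
G(7) = mex{2,2,1,0} = 3
G(8) = mex{3,3,2,1} = 0
G(9) = mex{0,2,3,2,0} = 1
G(10) = mex{1,3,2,3,1} = 0
G(11) = mex{0,0,3,2,0} = 1
G(12) = mex{1,1,0,3,1} = 2
G(13) = mex{2,0,1,0,2} = 3
G(14) = mex{3,1,0,1,3} = 2
G(15) = mex{2,2,1,0,2} = 3
G(16) = mex{3,3,2,1,3} = 0
G(17) = mex{0,2,3,2,0} = 1
G(18) = mex{1,3,2,3,1} = 0
G(n+8) = G(n) holds for n = 0,…,8 (a full window of length max(S) = 9), so the sequence is purely periodic with period 8.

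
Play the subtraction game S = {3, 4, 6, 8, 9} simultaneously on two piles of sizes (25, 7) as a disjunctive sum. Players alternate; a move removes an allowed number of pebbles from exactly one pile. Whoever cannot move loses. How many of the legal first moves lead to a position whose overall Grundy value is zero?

2

All piles use S = {3, 4, 6, 8, 9}:
G(0) = 0
G(1) = mex{} = 0
G(2) = mex{} = 0
G(3) = mex{0} = 1
G(4) = mex{0,0} = 1
G(5) = mex{0,0} = 1
G(6) = mex{1,0,0} = 2
G(7) = mex{1,1,0} = 2
G(8) = mex{1,1,0,0} = 2
G(9) = mex{2,1,1,0,0} = 3
G(10) = mex{2,2,1,0,0} = 3
G(11) = mex{2,2,1,1,0} = 3
G(12) = mex{3,2,2,1,1} = 0
G(13) = mex{3,3,2,1,1} = 0
G(14) = mex{3,3,2,2,1} = 0
G(15) = mex{0,3,3,2,2} = 1
G(16) = mex{0,0,3,2,2} = 1
G(17) = mex{0,0,3,3,2} = 1
G(18) = mex{1,0,0,3,3} = 2
G(19) = mex{1,1,0,3,3} = 2
G(20) = mex{1,1,0,0,3} = 2
G(21) = mex{2,1,1,0,0} = 3
G(22) = mex{2,2,1,0,0} = 3
G(23) = mex{2,2,1,1,0} = 3
G(24) = mex{3,2,2,1,1} = 0
G(25) = mex{3,3,2,1,1} = 0
Pile A: G(25) = 0.
Pile B: G(7) = 2.
Combined Grundy value = 0 ⊕ 2 = 2.
A winning move leaves total XOR = 0, i.e. changes one component's Grundy value g to g ⊕ X where X is the current total.
Pile A: need g' = 0⊕2 = 2. Options: 25−3→G=3, 25−4→G=3, 25−6→G=2, 25−8→G=1, 25−9→G=1. Hits: 1.
Pile B: need g' = 2⊕2 = 0. Options: 7−3→G=1, 7−4→G=1, 7−6→G=0. Hits: 1.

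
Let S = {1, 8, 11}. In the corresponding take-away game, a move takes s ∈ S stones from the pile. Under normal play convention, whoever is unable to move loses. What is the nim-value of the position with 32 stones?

2

G(0) = 0
G(1) = mex{0} = 1
G(2) = mex{1} = 0
G(3) = mex{0} = 1
G(4) = mex{1} = 0
G(5) = mex{0} = 1
G(6) = mex{1} = 0
G(7) = mex{0} = 1
G(8) = mex{1,0} = 2
G(9) = mex{2,1} = 0
G(10) = mex{0,0} = 1
G(11) = mex{1,1,0} = 2
G(12) = mex{2,0,1} = 3
G(13) = mex{3,1,0} = 2
G(14) = mex{2,0,1} = 3
G(15) = mex{3,1,0} = 2
G(16) = mex{2,2,1} = 0
G(17) = mex{0,0,0} = 1
G(18) = mex{1,1,1} = 0
G(19) = mex{0,2,2} = 1
G(20) = mex{1,3,0} = 2
G(21) = mex{2,2,1} = 0
G(22) = mex{0,3,2} = 1
G(23) = mex{1,2,3} = 0
G(24) = mex{0,0,2} = 1
G(25) = mex{1,1,3} = 0
G(26) = mex{0,0,2} = 1
G(27) = mex{1,1,0} = 2
G(28) = mex{2,2,1} = 0
G(29) = mex{0,0,0} = 1
G(30) = mex{1,1,1} = 0
G(31) = mex{0,0,2} = 1
G(32) = mex{1,1,0} = 2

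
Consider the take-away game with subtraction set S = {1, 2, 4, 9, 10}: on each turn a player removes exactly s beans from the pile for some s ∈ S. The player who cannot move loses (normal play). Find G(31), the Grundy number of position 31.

3

n :  0  1  2  3  4  5  6  7  8  9 10 11 12 13 14 15 16 17 18 19 20 21 22 23 24 25 26 27 28 29 30 31
G :  0  1  2  0  1  2  0  1  2  3  4  0  1  2  0  1  2  0  1  2  3  4  0  1  2  0  1  2  0  1  2  3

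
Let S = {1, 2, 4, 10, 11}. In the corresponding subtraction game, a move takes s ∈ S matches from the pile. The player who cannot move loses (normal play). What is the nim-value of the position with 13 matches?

1

n :  0  1  2  3  4  5  6  7  8  9 10 11 12 13
G :  0  1  2  0  1  2  0  1  2  0  1  2  0  1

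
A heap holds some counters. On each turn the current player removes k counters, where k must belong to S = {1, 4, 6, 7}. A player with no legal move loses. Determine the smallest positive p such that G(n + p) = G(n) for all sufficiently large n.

n :  0  1  2  3  4  5  6  7  8  9 10 11 12 13 14 15 16 17 18 19 20 21 22 23 24 25 26 27
G :  0  1  0  1  2  0  1  2  3  2  0  1  2  0  1  0  1  2  0  1  2  3  2  0  1  2  0  1
G(n+13) = G(n) holds for n = 0,…,6 (a full window of length max(S) = 7), so the sequence is purely periodic with period 13.

13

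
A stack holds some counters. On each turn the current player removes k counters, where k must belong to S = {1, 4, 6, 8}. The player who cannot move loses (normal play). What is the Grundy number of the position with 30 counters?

1

n :  0  1  2  3  4  5  6  7  8  9 10 11 12 13 14 15 16 17 18 19 20 21 22 23 24 25 26 27 28 29 30
G :  0  1  0  1  2  0  1  0  1  2  3  2  0  1  0  1  2  0  1  0  1  2  3  2  0  1  0  1  2  0  1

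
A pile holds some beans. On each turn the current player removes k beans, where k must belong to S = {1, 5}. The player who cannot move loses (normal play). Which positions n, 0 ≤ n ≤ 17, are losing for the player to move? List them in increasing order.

0, 2, 4, 6, 8, 10, 12, 14, 16

G(0) = 0
G(1) = mex{0} = 1
G(2) = mex{1} = 0
G(3) = mex{0} = 1
G(4) = mex{1} = 0
G(5) = mex{0,0} = 1
G(6) = mex{1,1} = 0
G(7) = mex{0,0} = 1
G(8) = mex{1,1} = 0
G(9) = mex{0,0} = 1
G(10) = mex{1,1} = 0
G(11) = mex{0,0} = 1
G(12) = mex{1,1} = 0
G(13) = mex{0,0} = 1
G(14) = mex{1,1} = 0
G(15) = mex{0,0} = 1
G(16) = mex{1,1} = 0
G(17) = mex{0,0} = 1
P-positions are exactly the n with G(n) = 0.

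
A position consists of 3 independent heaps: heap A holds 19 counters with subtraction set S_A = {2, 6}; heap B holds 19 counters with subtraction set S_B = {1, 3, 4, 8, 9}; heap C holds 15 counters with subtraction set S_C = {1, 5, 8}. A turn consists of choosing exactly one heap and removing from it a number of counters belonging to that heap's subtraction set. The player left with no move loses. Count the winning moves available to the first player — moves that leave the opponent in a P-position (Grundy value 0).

5

Heap A, S = {2, 6}:
n :  0  1  2  3  4  5  6  7  8  9 10 11 12 13 14 15 16 17 18 19
G :  0  0  1  1  0  0  1  1  0  0  1  1  0  0  1  1  0  0  1  1
G_A(19) = 1.
Heap B, S = {1, 3, 4, 8, 9}:
n :  0  1  2  3  4  5  6  7  8  9 10 11 12 13 14 15 16 17 18 19
G :  0  1  0  1  2  3  2  0  1  4  3  2  0  1  0  1  2  3  2  0
G_B(19) = 0.
Heap C, S = {1, 5, 8}:
n :  0  1  2  3  4  5  6  7  8  9 10 11 12 13 14 15
G :  0  1  0  1  0  1  0  1  2  3  2  3  2  0  1  0
G_C(15) = 0.
Combined Grundy value = 1 ⊕ 0 ⊕ 0 = 1.
A winning move leaves total XOR = 0, i.e. changes one component's Grundy value g to g ⊕ X where X is the current total.
Heap A: need g' = 1⊕1 = 0. Options: 19−2→G=0, 19−6→G=0. Hits: 2.
Heap B: need g' = 0⊕1 = 1. Options: 19−1→G=2, 19−3→G=2, 19−4→G=1, 19−8→G=2, 19−9→G=3. Hits: 1.
Heap C: need g' = 0⊕1 = 1. Options: 15−1→G=1, 15−5→G=2, 15−8→G=1. Hits: 2.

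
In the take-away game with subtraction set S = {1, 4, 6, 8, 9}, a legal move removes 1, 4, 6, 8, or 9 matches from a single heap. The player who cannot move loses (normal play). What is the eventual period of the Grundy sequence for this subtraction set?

G(0) = 0
G(1) = mex{0} = 1
G(2) = mex{1} = 0
G(3) = mex{0} = 1
G(4) = mex{1,0} = 2
G(5) = mex{2,1} = 0
G(6) = mex{0,0,0} = 1
G(7) = mex{1,1,1} = 0
G(8) = mex{0,2,0,0} = 1
G(9) = mex{1,0,1,1,0} = 2
G(10) = mex{2,1,2,0,1} = 3
G(11) = mex{3,0,0,1,0} = 2
G(12) = mex{2,1,1,2,1} = 0
G(13) = mex{0,2,0,0,2} = 1
G(14) = mex{1,3,1,1,0} = 2
G(15) = mex{2,2,2,0,1} = 3
G(16) = mex{3,0,3,1,0} = 2
G(17) = mex{2,1,2,2,1} = 0
G(18) = mex{0,2,0,3,2} = 1
G(19) = mex{1,3,1,2,3} = 0
G(20) = mex{0,2,2,0,2} = 1
G(21) = mex{1,0,3,1,0} = 2
G(22) = mex{2,1,2,2,1} = 0
G(23) = mex{0,0,0,3,2} = 1
G(24) = mex{1,1,1,2,3} = 0
G(25) = mex{0,2,0,0,2} = 1
G(26) = mex{1,0,1,1,0} = 2
G(27) = mex{2,1,2,0,1} = 3
G(28) = mex{3,0,0,1,0} = 2
G(29) = mex{2,1,1,2,1} = 0
G(30) = mex{0,2,0,0,2} = 1
G(31) = mex{1,3,1,1,0} = 2
G(32) = mex{2,2,2,0,1} = 3
G(33) = mex{3,0,3,1,0} = 2
G(34) = mex{2,1,2,2,1} = 0
G(35) = mex{0,2,0,3,2} = 1
G(n+17) = G(n) holds for n = 0,…,8 (a full window of length max(S) = 9), so the sequence is purely periodic with period 17.

17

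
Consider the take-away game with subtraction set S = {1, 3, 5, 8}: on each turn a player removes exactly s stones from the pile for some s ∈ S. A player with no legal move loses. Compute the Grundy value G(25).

2

G(0) = 0
G(1) = mex{0} = 1
G(2) = mex{1} = 0
G(3) = mex{0,0} = 1
G(4) = mex{1,1} = 0
G(5) = mex{0,0,0} = 1
G(6) = mex{1,1,1} = 0
G(7) = mex{0,0,0} = 1
G(8) = mex{1,1,1,0} = 2
G(9) = mex{2,0,0,1} = 3
G(10) = mex{3,1,1,0} = 2
G(11) = mex{2,2,0,1} = 3
G(12) = mex{3,3,1,0} = 2
G(13) = mex{2,2,2,1} = 0
G(14) = mex{0,3,3,0} = 1
G(15) = mex{1,2,2,1} = 0
G(16) = mex{0,0,3,2} = 1
G(17) = mex{1,1,2,3} = 0
G(18) = mex{0,0,0,2} = 1
G(19) = mex{1,1,1,3} = 0
G(20) = mex{0,0,0,2} = 1
G(21) = mex{1,1,1,0} = 2
G(22) = mex{2,0,0,1} = 3
G(23) = mex{3,1,1,0} = 2
G(24) = mex{2,2,0,1} = 3
G(25) = mex{3,3,1,0} = 2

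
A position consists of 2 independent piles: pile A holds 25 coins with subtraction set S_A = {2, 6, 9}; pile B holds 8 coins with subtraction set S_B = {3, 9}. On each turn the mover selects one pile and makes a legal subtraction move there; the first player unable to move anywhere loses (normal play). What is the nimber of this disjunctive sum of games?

Pile A, S = {2, 6, 9}:
G(0) = 0
G(1) = mex{} = 0
G(2) = mex{0} = 1
G(3) = mex{0} = 1
G(4) = mex{1} = 0
G(5) = mex{1} = 0
G(6) = mex{0,0} = 1
G(7) = mex{0,0} = 1
G(8) = mex{1,1} = 0
G(9) = mex{1,1,0} = 2
G(10) = mex{0,0,0} = 1
G(11) = mex{2,0,1} = 3
G(12) = mex{1,1,1} = 0
G(13) = mex{3,1,0} = 2
G(14) = mex{0,0,0} = 1
G(15) = mex{2,2,1} = 0
G(16) = mex{1,1,1} = 0
G(17) = mex{0,3,0} = 1
G(18) = mex{0,0,2} = 1
G(19) = mex{1,2,1} = 0
G(20) = mex{1,1,3} = 0
G(21) = mex{0,0,0} = 1
G(22) = mex{0,0,2} = 1
G(23) = mex{1,1,1} = 0
G(24) = mex{1,1,0} = 2
G(25) = mex{0,0,0} = 1
G_A(25) = 1.
Pile B, S = {3, 9}:
n : 0 1 2 3 4 5 6 7 8
G : 0 0 0 1 1 1 0 0 0
G_B(8) = 0.
Combined Grundy value = 1 ⊕ 0 = 1.

1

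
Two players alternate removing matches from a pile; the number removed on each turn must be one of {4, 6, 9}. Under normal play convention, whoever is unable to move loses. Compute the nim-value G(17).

G(0) = 0
G(1) = mex{} = 0
G(2) = mex{} = 0
G(3) = mex{} = 0
G(4) = mex{0} = 1
G(5) = mex{0} = 1
G(6) = mex{0,0} = 1
G(7) = mex{0,0} = 1
G(8) = mex{1,0} = 2
G(9) = mex{1,0,0} = 2
G(10) = mex{1,1,0} = 2
G(11) = mex{1,1,0} = 2
G(12) = mex{2,1,0} = 3
G(13) = mex{2,1,1} = 0
G(14) = mex{2,2,1} = 0
G(15) = mex{2,2,1} = 0
G(16) = mex{3,2,1} = 0
G(17) = mex{0,2,2} = 1

1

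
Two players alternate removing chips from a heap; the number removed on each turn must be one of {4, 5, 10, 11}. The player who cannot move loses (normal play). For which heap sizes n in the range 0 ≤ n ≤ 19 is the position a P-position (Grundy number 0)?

G(0) = 0
G(1) = mex{} = 0
G(2) = mex{} = 0
G(3) = mex{} = 0
G(4) = mex{0} = 1
G(5) = mex{0,0} = 1
G(6) = mex{0,0} = 1
G(7) = mex{0,0} = 1
G(8) = mex{1,0} = 2
G(9) = mex{1,1} = 0
G(10) = mex{1,1,0} = 2
G(11) = mex{1,1,0,0} = 2
G(12) = mex{2,1,0,0} = 3
G(13) = mex{0,2,0,0} = 1
G(14) = mex{2,0,1,0} = 3
G(15) = mex{2,2,1,1} = 0
G(16) = mex{3,2,1,1} = 0
G(17) = mex{1,3,1,1} = 0
G(18) = mex{3,1,2,1} = 0
G(19) = mex{0,3,0,2} = 1
P-positions are exactly the n with G(n) = 0.

0, 1, 2, 3, 9, 15, 16, 17, 18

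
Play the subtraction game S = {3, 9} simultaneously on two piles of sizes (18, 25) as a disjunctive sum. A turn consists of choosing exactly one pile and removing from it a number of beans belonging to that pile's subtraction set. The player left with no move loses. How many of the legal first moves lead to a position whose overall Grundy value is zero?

0

All piles use S = {3, 9}:
G(0) = 0
G(1) = mex{} = 0
G(2) = mex{} = 0
G(3) = mex{0} = 1
G(4) = mex{0} = 1
G(5) = mex{0} = 1
G(6) = mex{1} = 0
G(7) = mex{1} = 0
G(8) = mex{1} = 0
G(9) = mex{0,0} = 1
G(10) = mex{0,0} = 1
G(11) = mex{0,0} = 1
G(12) = mex{1,1} = 0
G(13) = mex{1,1} = 0
G(14) = mex{1,1} = 0
G(15) = mex{0,0} = 1
G(16) = mex{0,0} = 1
G(17) = mex{0,0} = 1
G(18) = mex{1,1} = 0
G(19) = mex{1,1} = 0
G(20) = mex{1,1} = 0
G(21) = mex{0,0} = 1
G(22) = mex{0,0} = 1
G(23) = mex{0,0} = 1
G(24) = mex{1,1} = 0
G(25) = mex{1,1} = 0
Pile A: G(18) = 0.
Pile B: G(25) = 0.
Combined Grundy value = 0 ⊕ 0 = 0.
A winning move leaves total XOR = 0, i.e. changes one component's Grundy value g to g ⊕ X where X is the current total.
Pile A: target g' = 0⊕0 = 0, but every legal move changes the Grundy value (mex property), so 0 moves.
Pile B: target g' = 0⊕0 = 0, but every legal move changes the Grundy value (mex property), so 0 moves.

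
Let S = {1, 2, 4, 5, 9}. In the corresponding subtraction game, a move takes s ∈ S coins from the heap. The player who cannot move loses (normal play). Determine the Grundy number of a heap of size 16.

G(0) = 0
G(1) = mex{0} = 1
G(2) = mex{1,0} = 2
G(3) = mex{2,1} = 0
G(4) = mex{0,2,0} = 1
G(5) = mex{1,0,1,0} = 2
G(6) = mex{2,1,2,1} = 0
G(7) = mex{0,2,0,2} = 1
G(8) = mex{1,0,1,0} = 2
G(9) = mex{2,1,2,1,0} = 3
G(10) = mex{3,2,0,2,1} = 4
G(11) = mex{4,3,1,0,2} = 5
G(12) = mex{5,4,2,1,0} = 3
G(13) = mex{3,5,3,2,1} = 0
G(14) = mex{0,3,4,3,2} = 1
G(15) = mex{1,0,5,4,0} = 2
G(16) = mex{2,1,3,5,1} = 0

0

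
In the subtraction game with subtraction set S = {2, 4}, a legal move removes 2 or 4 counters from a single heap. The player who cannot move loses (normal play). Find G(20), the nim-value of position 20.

1

n :  0  1  2  3  4  5  6  7  8  9 10 11 12 13 14 15 16 17 18 19 20
G :  0  0  1  1  2  2  0  0  1  1  2  2  0  0  1  1  2  2  0  0  1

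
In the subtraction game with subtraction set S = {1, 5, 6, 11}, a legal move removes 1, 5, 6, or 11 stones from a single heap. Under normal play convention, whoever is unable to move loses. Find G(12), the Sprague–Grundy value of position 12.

n :  0  1  2  3  4  5  6  7  8  9 10 11 12
G :  0  1  0  1  0  1  2  3  2  3  2  3  0

0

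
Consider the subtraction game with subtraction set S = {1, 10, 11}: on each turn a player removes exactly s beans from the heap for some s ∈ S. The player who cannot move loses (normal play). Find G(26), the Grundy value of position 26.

G(0) = 0
G(1) = mex{0} = 1
G(2) = mex{1} = 0
G(3) = mex{0} = 1
G(4) = mex{1} = 0
G(5) = mex{0} = 1
G(6) = mex{1} = 0
G(7) = mex{0} = 1
G(8) = mex{1} = 0
G(9) = mex{0} = 1
G(10) = mex{1,0} = 2
G(11) = mex{2,1,0} = 3
G(12) = mex{3,0,1} = 2
G(13) = mex{2,1,0} = 3
G(14) = mex{3,0,1} = 2
G(15) = mex{2,1,0} = 3
G(16) = mex{3,0,1} = 2
G(17) = mex{2,1,0} = 3
G(18) = mex{3,0,1} = 2
G(19) = mex{2,1,0} = 3
G(20) = mex{3,2,1} = 0
G(21) = mex{0,3,2} = 1
G(22) = mex{1,2,3} = 0
G(23) = mex{0,3,2} = 1
G(24) = mex{1,2,3} = 0
G(25) = mex{0,3,2} = 1
G(26) = mex{1,2,3} = 0

0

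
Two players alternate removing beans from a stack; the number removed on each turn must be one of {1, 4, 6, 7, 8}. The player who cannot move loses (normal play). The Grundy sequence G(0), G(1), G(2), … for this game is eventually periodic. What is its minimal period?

G(0) = 0
G(1) = mex{0} = 1
G(2) = mex{1} = 0
G(3) = mex{0} = 1
G(4) = mex{1,0} = 2
G(5) = mex{2,1} = 0
G(6) = mex{0,0,0} = 1
G(7) = mex{1,1,1,0} = 2
G(8) = mex{2,2,0,1,0} = 3
G(9) = mex{3,0,1,0,1} = 2
G(10) = mex{2,1,2,1,0} = 3
G(11) = mex{3,2,0,2,1} = 4
G(12) = mex{4,3,1,0,2} = 5
G(13) = mex{5,2,2,1,0} = 3
G(14) = mex{3,3,3,2,1} = 0
G(15) = mex{0,4,2,3,2} = 1
G(16) = mex{1,5,3,2,3} = 0
G(17) = mex{0,3,4,3,2} = 1
G(18) = mex{1,0,5,4,3} = 2
G(19) = mex{2,1,3,5,4} = 0
G(20) = mex{0,0,0,3,5} = 1
G(21) = mex{1,1,1,0,3} = 2
G(22) = mex{2,2,0,1,0} = 3
G(23) = mex{3,0,1,0,1} = 2
G(24) = mex{2,1,2,1,0} = 3
G(25) = mex{3,2,0,2,1} = 4
G(26) = mex{4,3,1,0,2} = 5
G(27) = mex{5,2,2,1,0} = 3
G(28) = mex{3,3,3,2,1} = 0
G(29) = mex{0,4,2,3,2} = 1
G(n+14) = G(n) holds for n = 0,…,7 (a full window of length max(S) = 8), so the sequence is purely periodic with period 14.

14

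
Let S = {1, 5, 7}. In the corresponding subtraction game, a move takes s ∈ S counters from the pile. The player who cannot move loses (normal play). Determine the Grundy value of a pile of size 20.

0

G(0) = 0
G(1) = mex{0} = 1
G(2) = mex{1} = 0
G(3) = mex{0} = 1
G(4) = mex{1} = 0
G(5) = mex{0,0} = 1
G(6) = mex{1,1} = 0
G(7) = mex{0,0,0} = 1
G(8) = mex{1,1,1} = 0
G(9) = mex{0,0,0} = 1
G(10) = mex{1,1,1} = 0
G(11) = mex{0,0,0} = 1
G(12) = mex{1,1,1} = 0
G(13) = mex{0,0,0} = 1
G(14) = mex{1,1,1} = 0
G(15) = mex{0,0,0} = 1
G(16) = mex{1,1,1} = 0
G(17) = mex{0,0,0} = 1
G(18) = mex{1,1,1} = 0
G(19) = mex{0,0,0} = 1
G(20) = mex{1,1,1} = 0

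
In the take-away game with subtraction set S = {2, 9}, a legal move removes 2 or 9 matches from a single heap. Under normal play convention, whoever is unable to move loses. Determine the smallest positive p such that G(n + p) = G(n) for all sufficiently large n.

11

n :  0  1  2  3  4  5  6  7  8  9 10 11 12 13 14 15 16 17 18 19 20 21 22 23
G :  0  0  1  1  0  0  1  1  0  2  1  0  0  1  1  0  0  1  1  0  2  1  0  0
G(n+11) = G(n) holds for n = 0,…,8 (a full window of length max(S) = 9), so the sequence is purely periodic with period 11.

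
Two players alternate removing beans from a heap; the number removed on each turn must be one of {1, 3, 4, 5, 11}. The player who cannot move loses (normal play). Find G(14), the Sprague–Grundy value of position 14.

G(0) = 0
G(1) = mex{0} = 1
G(2) = mex{1} = 0
G(3) = mex{0,0} = 1
G(4) = mex{1,1,0} = 2
G(5) = mex{2,0,1,0} = 3
G(6) = mex{3,1,0,1} = 2
G(7) = mex{2,2,1,0} = 3
G(8) = mex{3,3,2,1} = 0
G(9) = mex{0,2,3,2} = 1
G(10) = mex{1,3,2,3} = 0
G(11) = mex{0,0,3,2,0} = 1
G(12) = mex{1,1,0,3,1} = 2
G(13) = mex{2,0,1,0,0} = 3
G(14) = mex{3,1,0,1,1} = 2

2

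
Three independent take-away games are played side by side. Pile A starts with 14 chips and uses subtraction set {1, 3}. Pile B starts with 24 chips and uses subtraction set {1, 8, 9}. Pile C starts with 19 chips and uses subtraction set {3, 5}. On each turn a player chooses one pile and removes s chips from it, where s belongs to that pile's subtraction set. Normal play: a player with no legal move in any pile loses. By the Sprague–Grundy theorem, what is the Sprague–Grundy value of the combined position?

3

Pile A, S = {1, 3}:
G(0) = 0
G(1) = mex{0} = 1
G(2) = mex{1} = 0
G(3) = mex{0,0} = 1
G(4) = mex{1,1} = 0
G(5) = mex{0,0} = 1
G(6) = mex{1,1} = 0
G(7) = mex{0,0} = 1
G(8) = mex{1,1} = 0
G(9) = mex{0,0} = 1
G(10) = mex{1,1} = 0
G(11) = mex{0,0} = 1
G(12) = mex{1,1} = 0
G(13) = mex{0,0} = 1
G(14) = mex{1,1} = 0
G_A(14) = 0.
Pile B, S = {1, 8, 9}:
n :  0  1  2  3  4  5  6  7  8  9 10 11 12 13 14 15 16 17 18 19 20 21 22 23 24
G :  0  1  0  1  0  1  0  1  2  3  2  3  2  3  2  3  0  1  0  1  0  1  0  1  2
G_B(24) = 2.
Pile C, S = {3, 5}:
G(0) = 0
G(1) = mex{} = 0
G(2) = mex{} = 0
G(3) = mex{0} = 1
G(4) = mex{0} = 1
G(5) = mex{0,0} = 1
G(6) = mex{1,0} = 2
G(7) = mex{1,0} = 2
G(8) = mex{1,1} = 0
G(9) = mex{2,1} = 0
G(10) = mex{2,1} = 0
G(11) = mex{0,2} = 1
G(12) = mex{0,2} = 1
G(13) = mex{0,0} = 1
G(14) = mex{1,0} = 2
G(15) = mex{1,0} = 2
G(16) = mex{1,1} = 0
G(17) = mex{2,1} = 0
G(18) = mex{2,1} = 0
G(19) = mex{0,2} = 1
G_C(19) = 1.
Combined Grundy value = 0 ⊕ 2 ⊕ 1 = 3.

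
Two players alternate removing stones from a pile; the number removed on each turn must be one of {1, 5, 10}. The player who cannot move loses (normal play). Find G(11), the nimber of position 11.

G(0) = 0
G(1) = mex{0} = 1
G(2) = mex{1} = 0
G(3) = mex{0} = 1
G(4) = mex{1} = 0
G(5) = mex{0,0} = 1
G(6) = mex{1,1} = 0
G(7) = mex{0,0} = 1
G(8) = mex{1,1} = 0
G(9) = mex{0,0} = 1
G(10) = mex{1,1,0} = 2
G(11) = mex{2,0,1} = 3

3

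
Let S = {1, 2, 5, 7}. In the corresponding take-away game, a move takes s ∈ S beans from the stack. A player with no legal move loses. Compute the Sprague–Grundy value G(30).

0

G(0) = 0
G(1) = mex{0} = 1
G(2) = mex{1,0} = 2
G(3) = mex{2,1} = 0
G(4) = mex{0,2} = 1
G(5) = mex{1,0,0} = 2
G(6) = mex{2,1,1} = 0
G(7) = mex{0,2,2,0} = 1
G(8) = mex{1,0,0,1} = 2
G(9) = mex{2,1,1,2} = 0
G(10) = mex{0,2,2,0} = 1
G(11) = mex{1,0,0,1} = 2
G(12) = mex{2,1,1,2} = 0
G(13) = mex{0,2,2,0} = 1
G(14) = mex{1,0,0,1} = 2
G(15) = mex{2,1,1,2} = 0
G(16) = mex{0,2,2,0} = 1
G(17) = mex{1,0,0,1} = 2
G(18) = mex{2,1,1,2} = 0
G(19) = mex{0,2,2,0} = 1
G(20) = mex{1,0,0,1} = 2
G(21) = mex{2,1,1,2} = 0
G(22) = mex{0,2,2,0} = 1
G(23) = mex{1,0,0,1} = 2
G(24) = mex{2,1,1,2} = 0
G(25) = mex{0,2,2,0} = 1
G(26) = mex{1,0,0,1} = 2
G(27) = mex{2,1,1,2} = 0
G(28) = mex{0,2,2,0} = 1
G(29) = mex{1,0,0,1} = 2
G(30) = mex{2,1,1,2} = 0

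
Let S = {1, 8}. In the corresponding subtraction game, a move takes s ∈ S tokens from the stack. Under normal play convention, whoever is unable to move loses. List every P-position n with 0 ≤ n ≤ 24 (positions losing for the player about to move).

G(0) = 0
G(1) = mex{0} = 1
G(2) = mex{1} = 0
G(3) = mex{0} = 1
G(4) = mex{1} = 0
G(5) = mex{0} = 1
G(6) = mex{1} = 0
G(7) = mex{0} = 1
G(8) = mex{1,0} = 2
G(9) = mex{2,1} = 0
G(10) = mex{0,0} = 1
G(11) = mex{1,1} = 0
G(12) = mex{0,0} = 1
G(13) = mex{1,1} = 0
G(14) = mex{0,0} = 1
G(15) = mex{1,1} = 0
G(16) = mex{0,2} = 1
G(17) = mex{1,0} = 2
G(18) = mex{2,1} = 0
G(19) = mex{0,0} = 1
G(20) = mex{1,1} = 0
G(21) = mex{0,0} = 1
G(22) = mex{1,1} = 0
G(23) = mex{0,0} = 1
G(24) = mex{1,1} = 0
P-positions are exactly the n with G(n) = 0.

0, 2, 4, 6, 9, 11, 13, 15, 18, 20, 22, 24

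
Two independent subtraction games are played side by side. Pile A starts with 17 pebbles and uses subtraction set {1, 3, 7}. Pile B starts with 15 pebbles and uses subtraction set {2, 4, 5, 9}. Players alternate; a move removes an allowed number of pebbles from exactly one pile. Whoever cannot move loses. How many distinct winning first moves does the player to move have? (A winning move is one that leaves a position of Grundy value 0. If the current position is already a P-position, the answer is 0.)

Pile A, S = {1, 3, 7}:
G(0) = 0
G(1) = mex{0} = 1
G(2) = mex{1} = 0
G(3) = mex{0,0} = 1
G(4) = mex{1,1} = 0
G(5) = mex{0,0} = 1
G(6) = mex{1,1} = 0
G(7) = mex{0,0,0} = 1
G(8) = mex{1,1,1} = 0
G(9) = mex{0,0,0} = 1
G(10) = mex{1,1,1} = 0
G(11) = mex{0,0,0} = 1
G(12) = mex{1,1,1} = 0
G(13) = mex{0,0,0} = 1
G(14) = mex{1,1,1} = 0
G(15) = mex{0,0,0} = 1
G(16) = mex{1,1,1} = 0
G(17) = mex{0,0,0} = 1
G_A(17) = 1.
Pile B, S = {2, 4, 5, 9}:
G(0) = 0
G(1) = mex{} = 0
G(2) = mex{0} = 1
G(3) = mex{0} = 1
G(4) = mex{1,0} = 2
G(5) = mex{1,0,0} = 2
G(6) = mex{2,1,0} = 3
G(7) = mex{2,1,1} = 0
G(8) = mex{3,2,1} = 0
G(9) = mex{0,2,2,0} = 1
G(10) = mex{0,3,2,0} = 1
G(11) = mex{1,0,3,1} = 2
G(12) = mex{1,0,0,1} = 2
G(13) = mex{2,1,0,2} = 3
G(14) = mex{2,1,1,2} = 0
G(15) = mex{3,2,1,3} = 0
G_B(15) = 0.
Combined Grundy value = 1 ⊕ 0 = 1.
A winning move leaves total XOR = 0, i.e. changes one component's Grundy value g to g ⊕ X where X is the current total.
Pile A: need g' = 1⊕1 = 0. Options: 17−1→G=0, 17−3→G=0, 17−7→G=0. Hits: 3.
Pile B: need g' = 0⊕1 = 1. Options: 15−2→G=3, 15−4→G=2, 15−5→G=1, 15−9→G=3. Hits: 1.

4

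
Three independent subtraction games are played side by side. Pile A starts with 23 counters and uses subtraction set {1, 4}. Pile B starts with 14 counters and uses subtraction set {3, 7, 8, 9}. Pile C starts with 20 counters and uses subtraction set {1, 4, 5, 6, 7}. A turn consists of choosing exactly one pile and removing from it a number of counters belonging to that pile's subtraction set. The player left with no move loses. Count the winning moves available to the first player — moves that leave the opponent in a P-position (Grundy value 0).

2

Pile A, S = {1, 4}:
n :  0  1  2  3  4  5  6  7  8  9 10 11 12 13 14 15 16 17 18 19 20 21 22 23
G :  0  1  0  1  2  0  1  0  1  2  0  1  0  1  2  0  1  0  1  2  0  1  0  1
G_A(23) = 1.
Pile B, S = {3, 7, 8, 9}:
G(0) = 0
G(1) = mex{} = 0
G(2) = mex{} = 0
G(3) = mex{0} = 1
G(4) = mex{0} = 1
G(5) = mex{0} = 1
G(6) = mex{1} = 0
G(7) = mex{1,0} = 2
G(8) = mex{1,0,0} = 2
G(9) = mex{0,0,0,0} = 1
G(10) = mex{2,1,0,0} = 3
G(11) = mex{2,1,1,0} = 3
G(12) = mex{1,1,1,1} = 0
G(13) = mex{3,0,1,1} = 2
G(14) = mex{3,2,0,1} = 4
G_B(14) = 4.
Pile C, S = {1, 4, 5, 6, 7}:
n :  0  1  2  3  4  5  6  7  8  9 10 11 12 13 14 15 16 17 18 19 20
G :  0  1  0  1  2  3  2  3  4  5  0  1  0  1  2  3  2  3  4  5  0
G_C(20) = 0.
Combined Grundy value = 1 ⊕ 4 ⊕ 0 = 5.
A winning move leaves total XOR = 0, i.e. changes one component's Grundy value g to g ⊕ X where X is the current total.
Pile A: need g' = 1⊕5 = 4. Options: 23−1→G=0, 23−4→G=2. Hits: 0.
Pile B: need g' = 4⊕5 = 1. Options: 14−3→G=3, 14−7→G=2, 14−8→G=0, 14−9→G=1. Hits: 1.
Pile C: need g' = 0⊕5 = 5. Options: 20−1→G=5, 20−4→G=2, 20−5→G=3, 20−6→G=2, 20−7→G=1. Hits: 1.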